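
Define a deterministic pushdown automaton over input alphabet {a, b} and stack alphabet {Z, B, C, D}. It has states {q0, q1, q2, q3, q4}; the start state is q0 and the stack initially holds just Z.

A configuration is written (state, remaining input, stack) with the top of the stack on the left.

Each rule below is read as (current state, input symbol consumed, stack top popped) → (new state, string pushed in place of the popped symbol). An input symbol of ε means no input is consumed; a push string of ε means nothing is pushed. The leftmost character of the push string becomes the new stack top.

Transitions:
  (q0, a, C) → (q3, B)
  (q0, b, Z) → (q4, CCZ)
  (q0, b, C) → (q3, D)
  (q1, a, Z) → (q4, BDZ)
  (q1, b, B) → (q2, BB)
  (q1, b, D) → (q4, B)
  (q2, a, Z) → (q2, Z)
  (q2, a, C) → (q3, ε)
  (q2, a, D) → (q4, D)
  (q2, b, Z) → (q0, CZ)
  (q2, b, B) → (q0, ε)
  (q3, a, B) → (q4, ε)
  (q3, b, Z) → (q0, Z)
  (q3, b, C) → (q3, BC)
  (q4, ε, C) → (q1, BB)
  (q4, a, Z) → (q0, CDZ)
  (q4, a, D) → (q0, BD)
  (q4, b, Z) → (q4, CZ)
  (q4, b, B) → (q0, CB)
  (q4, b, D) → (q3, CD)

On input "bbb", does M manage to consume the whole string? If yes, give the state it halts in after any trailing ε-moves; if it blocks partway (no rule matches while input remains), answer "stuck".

q0

(q0, bbb, Z) ⊢ (q4, bb, CCZ) ⊢ (q1, bb, BBCZ) ⊢ (q2, b, BBBCZ) ⊢ (q0, ε, BBCZ)
All input consumed; M is in state q0.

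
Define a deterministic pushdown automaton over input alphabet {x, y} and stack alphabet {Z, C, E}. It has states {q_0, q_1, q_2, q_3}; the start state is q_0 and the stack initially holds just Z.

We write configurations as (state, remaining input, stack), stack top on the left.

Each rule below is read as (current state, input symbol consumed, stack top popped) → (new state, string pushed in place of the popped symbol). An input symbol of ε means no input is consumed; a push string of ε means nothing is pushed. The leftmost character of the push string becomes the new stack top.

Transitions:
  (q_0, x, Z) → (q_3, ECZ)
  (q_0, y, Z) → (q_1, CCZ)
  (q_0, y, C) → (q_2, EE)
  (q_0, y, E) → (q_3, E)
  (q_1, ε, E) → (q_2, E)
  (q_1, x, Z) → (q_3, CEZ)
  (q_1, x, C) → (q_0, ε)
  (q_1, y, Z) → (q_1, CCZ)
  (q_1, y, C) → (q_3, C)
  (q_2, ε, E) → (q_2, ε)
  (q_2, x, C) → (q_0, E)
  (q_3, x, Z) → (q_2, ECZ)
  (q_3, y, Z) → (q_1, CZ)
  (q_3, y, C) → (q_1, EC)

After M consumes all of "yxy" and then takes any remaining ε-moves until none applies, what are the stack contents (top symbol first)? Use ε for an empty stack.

Z

(q_0, yxy, Z) ⊢ (q_1, xy, CCZ) ⊢ (q_0, y, CZ) ⊢ (q_2, ε, EEZ) ⊢ (q_2, ε, EZ) ⊢ (q_2, ε, Z)
All input consumed in state q_2 with stack Z.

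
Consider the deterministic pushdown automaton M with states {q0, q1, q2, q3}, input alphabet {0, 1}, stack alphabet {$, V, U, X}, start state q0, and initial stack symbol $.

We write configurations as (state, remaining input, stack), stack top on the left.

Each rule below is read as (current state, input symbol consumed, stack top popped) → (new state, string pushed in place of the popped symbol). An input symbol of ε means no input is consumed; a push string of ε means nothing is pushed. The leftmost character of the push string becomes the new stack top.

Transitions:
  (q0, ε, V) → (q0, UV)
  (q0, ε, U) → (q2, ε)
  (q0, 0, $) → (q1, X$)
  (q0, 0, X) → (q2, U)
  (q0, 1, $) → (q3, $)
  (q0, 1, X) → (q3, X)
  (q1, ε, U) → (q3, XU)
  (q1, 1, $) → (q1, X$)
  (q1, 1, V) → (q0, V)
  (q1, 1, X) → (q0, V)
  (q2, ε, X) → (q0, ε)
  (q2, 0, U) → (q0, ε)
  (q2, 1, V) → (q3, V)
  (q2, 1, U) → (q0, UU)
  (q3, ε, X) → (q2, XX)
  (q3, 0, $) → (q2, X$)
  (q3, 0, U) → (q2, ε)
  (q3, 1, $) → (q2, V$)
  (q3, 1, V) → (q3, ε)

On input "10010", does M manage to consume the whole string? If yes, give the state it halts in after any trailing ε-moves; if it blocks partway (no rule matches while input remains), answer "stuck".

(q0, 10010, $) ⊢ (q3, 0010, $) ⊢ (q2, 010, X$) ⊢ (q0, 010, $) ⊢ (q1, 10, X$) ⊢ (q0, 0, V$) ⊢ (q0, 0, UV$) ⊢ (q2, 0, V$)
No transition for (q2, 0, top V); M blocks with input 0 remaining.

stuck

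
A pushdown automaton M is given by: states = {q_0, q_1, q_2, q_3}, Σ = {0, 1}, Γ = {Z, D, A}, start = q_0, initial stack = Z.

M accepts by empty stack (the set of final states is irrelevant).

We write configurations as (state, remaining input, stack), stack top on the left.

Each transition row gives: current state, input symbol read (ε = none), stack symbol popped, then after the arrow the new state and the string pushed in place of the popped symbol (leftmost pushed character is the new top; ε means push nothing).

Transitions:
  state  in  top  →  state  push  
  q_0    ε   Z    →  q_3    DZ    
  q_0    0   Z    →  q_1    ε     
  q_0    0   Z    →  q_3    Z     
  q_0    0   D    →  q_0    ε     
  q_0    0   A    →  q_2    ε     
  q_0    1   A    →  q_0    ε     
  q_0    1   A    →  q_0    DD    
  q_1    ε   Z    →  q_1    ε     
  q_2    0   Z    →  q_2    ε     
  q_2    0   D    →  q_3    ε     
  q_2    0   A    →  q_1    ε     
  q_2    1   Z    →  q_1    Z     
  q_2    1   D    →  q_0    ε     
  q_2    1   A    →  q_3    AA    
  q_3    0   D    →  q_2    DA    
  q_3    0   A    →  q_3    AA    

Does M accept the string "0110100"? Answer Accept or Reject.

One accepting computation: (q_0, 0110100, Z) ⊢ (q_3, 0110100, DZ) ⊢ (q_2, 110100, DAZ) ⊢ (q_0, 10100, AZ) ⊢ (q_0, 0100, Z) ⊢ (q_3, 0100, DZ) ⊢ (q_2, 100, DAZ) ⊢ (q_0, 00, AZ) ⊢ (q_2, 0, Z) ⊢ (q_2, ε, ε)
All input consumed and the stack is empty.

Accept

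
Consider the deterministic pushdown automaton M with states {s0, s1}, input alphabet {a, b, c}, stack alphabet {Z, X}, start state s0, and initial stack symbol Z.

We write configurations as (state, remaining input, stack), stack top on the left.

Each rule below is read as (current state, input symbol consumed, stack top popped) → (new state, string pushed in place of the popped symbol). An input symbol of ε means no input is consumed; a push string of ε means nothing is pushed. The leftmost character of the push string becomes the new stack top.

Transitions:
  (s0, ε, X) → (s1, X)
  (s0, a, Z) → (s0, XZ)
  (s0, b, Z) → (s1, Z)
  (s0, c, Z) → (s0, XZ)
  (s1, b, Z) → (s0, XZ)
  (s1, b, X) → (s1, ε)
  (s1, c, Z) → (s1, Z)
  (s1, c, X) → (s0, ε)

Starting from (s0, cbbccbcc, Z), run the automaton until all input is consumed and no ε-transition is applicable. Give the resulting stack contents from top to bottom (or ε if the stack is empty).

(s0, cbbccbcc, Z) ⊢ (s0, bbccbcc, XZ) ⊢ (s1, bbccbcc, XZ) ⊢ (s1, bccbcc, Z) ⊢ (s0, ccbcc, XZ) ⊢ (s1, ccbcc, XZ) ⊢ (s0, cbcc, Z) ⊢ (s0, bcc, XZ) ⊢ (s1, bcc, XZ) ⊢ (s1, cc, Z) ⊢ (s1, c, Z) ⊢ (s1, ε, Z)
All input consumed in state s1 with stack Z.

Z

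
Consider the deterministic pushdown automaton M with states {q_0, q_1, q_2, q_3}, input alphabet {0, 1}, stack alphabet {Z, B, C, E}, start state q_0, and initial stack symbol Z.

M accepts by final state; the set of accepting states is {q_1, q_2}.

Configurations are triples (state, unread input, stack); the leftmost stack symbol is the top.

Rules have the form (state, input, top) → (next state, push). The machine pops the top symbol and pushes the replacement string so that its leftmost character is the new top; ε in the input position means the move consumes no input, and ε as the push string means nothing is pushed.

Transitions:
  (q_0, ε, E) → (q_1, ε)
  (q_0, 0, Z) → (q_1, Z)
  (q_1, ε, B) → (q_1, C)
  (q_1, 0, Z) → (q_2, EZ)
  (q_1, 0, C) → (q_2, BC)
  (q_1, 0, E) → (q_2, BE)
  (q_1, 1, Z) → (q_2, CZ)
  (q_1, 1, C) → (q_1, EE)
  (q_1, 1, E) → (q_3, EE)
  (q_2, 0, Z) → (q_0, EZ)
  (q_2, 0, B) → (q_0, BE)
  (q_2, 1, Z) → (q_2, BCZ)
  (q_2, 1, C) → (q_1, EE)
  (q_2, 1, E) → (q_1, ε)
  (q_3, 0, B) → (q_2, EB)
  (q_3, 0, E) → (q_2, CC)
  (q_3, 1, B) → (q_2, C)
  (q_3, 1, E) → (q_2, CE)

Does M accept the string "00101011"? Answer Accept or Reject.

(q_0, 00101011, Z) ⊢ (q_1, 0101011, Z) ⊢ (q_2, 101011, EZ) ⊢ (q_1, 01011, Z) ⊢ (q_2, 1011, EZ) ⊢ (q_1, 011, Z) ⊢ (q_2, 11, EZ) ⊢ (q_1, 1, Z) ⊢ (q_2, ε, CZ)
All input consumed; state q_2 ∈ F.

Accept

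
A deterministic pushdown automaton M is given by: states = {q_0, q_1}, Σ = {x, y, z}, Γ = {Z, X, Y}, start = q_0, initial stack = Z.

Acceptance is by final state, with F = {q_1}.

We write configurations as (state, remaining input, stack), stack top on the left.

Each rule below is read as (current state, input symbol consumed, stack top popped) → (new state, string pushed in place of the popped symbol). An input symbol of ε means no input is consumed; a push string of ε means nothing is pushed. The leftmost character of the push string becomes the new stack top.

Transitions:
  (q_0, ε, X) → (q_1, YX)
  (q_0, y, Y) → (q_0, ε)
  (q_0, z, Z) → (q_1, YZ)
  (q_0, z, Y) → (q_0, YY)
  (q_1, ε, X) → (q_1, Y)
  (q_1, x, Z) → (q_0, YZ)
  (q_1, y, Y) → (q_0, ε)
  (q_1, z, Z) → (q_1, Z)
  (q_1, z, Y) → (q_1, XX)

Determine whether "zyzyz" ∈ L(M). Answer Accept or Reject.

Accept

(q_0, zyzyz, Z)
  read z, top Z: go to q_1, push YZ → (q_1, yzyz, YZ)
  read y, top Y: go to q_0, push ε → (q_0, zyz, Z)
  read z, top Z: go to q_1, push YZ → (q_1, yz, YZ)
  read y, top Y: go to q_0, push ε → (q_0, z, Z)
  read z, top Z: go to q_1, push YZ → (q_1, ε, YZ)
All input consumed; state q_1 ∈ F.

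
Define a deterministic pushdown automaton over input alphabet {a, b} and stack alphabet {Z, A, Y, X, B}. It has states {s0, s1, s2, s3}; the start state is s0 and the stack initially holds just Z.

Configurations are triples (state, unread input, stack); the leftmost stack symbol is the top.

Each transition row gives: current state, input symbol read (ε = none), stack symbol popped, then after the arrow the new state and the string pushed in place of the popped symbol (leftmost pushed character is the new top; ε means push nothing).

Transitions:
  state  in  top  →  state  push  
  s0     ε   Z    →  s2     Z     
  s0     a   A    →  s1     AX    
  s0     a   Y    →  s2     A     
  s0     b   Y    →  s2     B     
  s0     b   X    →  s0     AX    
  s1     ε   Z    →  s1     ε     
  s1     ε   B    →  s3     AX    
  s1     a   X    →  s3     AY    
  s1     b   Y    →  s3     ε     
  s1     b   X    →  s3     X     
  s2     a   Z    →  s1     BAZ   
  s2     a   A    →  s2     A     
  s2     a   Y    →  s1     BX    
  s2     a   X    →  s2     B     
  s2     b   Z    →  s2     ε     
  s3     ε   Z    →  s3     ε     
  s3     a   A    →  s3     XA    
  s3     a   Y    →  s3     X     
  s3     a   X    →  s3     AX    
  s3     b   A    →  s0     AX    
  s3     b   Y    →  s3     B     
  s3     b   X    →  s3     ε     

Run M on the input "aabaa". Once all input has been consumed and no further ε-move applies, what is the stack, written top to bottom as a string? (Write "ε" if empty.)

(s0, aabaa, Z) ⊢ (s2, aabaa, Z) ⊢ (s1, abaa, BAZ) ⊢ (s3, abaa, AXAZ) ⊢ (s3, baa, XAXAZ) ⊢ (s3, aa, AXAZ) ⊢ (s3, a, XAXAZ) ⊢ (s3, ε, AXAXAZ)
All input consumed in state s3 with stack AXAXAZ.

AXAXAZ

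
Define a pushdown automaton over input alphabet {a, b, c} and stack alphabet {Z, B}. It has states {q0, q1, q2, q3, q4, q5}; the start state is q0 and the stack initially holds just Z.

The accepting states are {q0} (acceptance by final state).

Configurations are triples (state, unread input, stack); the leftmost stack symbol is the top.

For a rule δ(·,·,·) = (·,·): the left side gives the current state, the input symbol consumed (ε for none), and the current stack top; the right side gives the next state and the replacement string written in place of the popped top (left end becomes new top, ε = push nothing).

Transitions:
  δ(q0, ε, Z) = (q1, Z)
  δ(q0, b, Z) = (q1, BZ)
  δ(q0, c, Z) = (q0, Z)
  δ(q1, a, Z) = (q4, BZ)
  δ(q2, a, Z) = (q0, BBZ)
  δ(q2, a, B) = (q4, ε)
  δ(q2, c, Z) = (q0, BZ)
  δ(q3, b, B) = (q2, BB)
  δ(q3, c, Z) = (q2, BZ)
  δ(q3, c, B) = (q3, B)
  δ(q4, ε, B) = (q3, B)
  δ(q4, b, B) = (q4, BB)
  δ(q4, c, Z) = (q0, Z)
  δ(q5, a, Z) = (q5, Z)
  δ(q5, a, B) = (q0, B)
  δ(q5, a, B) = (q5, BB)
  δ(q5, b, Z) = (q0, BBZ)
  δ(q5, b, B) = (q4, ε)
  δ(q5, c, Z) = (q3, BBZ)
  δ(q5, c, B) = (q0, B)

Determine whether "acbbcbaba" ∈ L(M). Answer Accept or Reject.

No computation consumes all input and reaches a final state.

Reject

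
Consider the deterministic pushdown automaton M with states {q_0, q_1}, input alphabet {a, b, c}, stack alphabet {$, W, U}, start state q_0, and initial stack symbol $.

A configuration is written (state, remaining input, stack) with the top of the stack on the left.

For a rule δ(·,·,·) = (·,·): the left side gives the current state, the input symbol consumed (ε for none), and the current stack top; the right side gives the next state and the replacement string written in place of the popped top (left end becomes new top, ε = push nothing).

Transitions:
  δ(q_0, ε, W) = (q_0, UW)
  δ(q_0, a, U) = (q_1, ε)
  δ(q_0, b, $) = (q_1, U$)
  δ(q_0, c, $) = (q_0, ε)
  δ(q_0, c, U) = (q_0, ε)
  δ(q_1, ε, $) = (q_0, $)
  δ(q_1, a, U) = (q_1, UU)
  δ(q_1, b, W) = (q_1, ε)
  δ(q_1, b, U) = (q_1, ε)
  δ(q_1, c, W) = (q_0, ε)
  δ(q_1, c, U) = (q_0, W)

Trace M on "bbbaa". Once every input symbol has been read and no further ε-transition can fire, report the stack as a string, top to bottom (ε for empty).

UUU$

(q_0, bbbaa, $) ⊢ (q_1, bbaa, U$) ⊢ (q_1, baa, $) ⊢ (q_0, baa, $) ⊢ (q_1, aa, U$) ⊢ (q_1, a, UU$) ⊢ (q_1, ε, UUU$)
All input consumed in state q_1 with stack UUU$.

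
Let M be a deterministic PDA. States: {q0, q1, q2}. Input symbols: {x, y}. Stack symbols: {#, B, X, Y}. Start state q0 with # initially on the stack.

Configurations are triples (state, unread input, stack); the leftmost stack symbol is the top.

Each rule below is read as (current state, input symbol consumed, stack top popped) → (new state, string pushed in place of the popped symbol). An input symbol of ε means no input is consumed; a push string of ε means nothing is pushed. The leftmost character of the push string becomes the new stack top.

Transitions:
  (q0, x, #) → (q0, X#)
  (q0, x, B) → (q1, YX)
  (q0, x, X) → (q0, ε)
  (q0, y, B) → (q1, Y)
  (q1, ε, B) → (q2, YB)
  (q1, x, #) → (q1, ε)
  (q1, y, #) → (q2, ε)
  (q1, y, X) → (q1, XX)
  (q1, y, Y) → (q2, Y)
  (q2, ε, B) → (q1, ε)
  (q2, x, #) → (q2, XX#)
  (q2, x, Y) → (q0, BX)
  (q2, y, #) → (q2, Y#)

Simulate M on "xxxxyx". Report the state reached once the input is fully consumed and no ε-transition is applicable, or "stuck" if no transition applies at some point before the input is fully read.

(q0, xxxxyx, #)
  read x, top #: go to q0, push X# → (q0, xxxyx, X#)
  read x, top X: go to q0, push ε → (q0, xxyx, #)
  read x, top #: go to q0, push X# → (q0, xyx, X#)
  read x, top X: go to q0, push ε → (q0, yx, #)
No transition for (q0, y, top #); M blocks with input yx remaining.

stuck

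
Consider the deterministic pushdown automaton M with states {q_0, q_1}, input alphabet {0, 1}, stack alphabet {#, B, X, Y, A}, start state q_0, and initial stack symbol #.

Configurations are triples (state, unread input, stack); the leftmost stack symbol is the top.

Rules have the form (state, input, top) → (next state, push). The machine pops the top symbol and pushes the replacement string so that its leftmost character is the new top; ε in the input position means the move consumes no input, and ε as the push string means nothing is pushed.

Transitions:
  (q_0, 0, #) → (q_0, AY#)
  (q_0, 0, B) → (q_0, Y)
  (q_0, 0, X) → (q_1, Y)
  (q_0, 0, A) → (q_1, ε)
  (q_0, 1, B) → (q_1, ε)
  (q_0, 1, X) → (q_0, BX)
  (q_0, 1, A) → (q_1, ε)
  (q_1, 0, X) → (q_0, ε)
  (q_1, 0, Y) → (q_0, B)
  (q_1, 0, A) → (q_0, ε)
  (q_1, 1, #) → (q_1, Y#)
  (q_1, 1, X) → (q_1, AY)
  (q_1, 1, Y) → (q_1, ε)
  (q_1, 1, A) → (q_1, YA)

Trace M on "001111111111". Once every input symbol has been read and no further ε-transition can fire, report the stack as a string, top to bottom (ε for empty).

(q_0, 001111111111, #)
  read 0, top #: go to q_0, push AY# → (q_0, 01111111111, AY#)
  read 0, top A: go to q_1, push ε → (q_1, 1111111111, Y#)
  read 1, top Y: go to q_1, push ε → (q_1, 111111111, #)
  read 1, top #: go to q_1, push Y# → (q_1, 11111111, Y#)
  read 1, top Y: go to q_1, push ε → (q_1, 1111111, #)
  read 1, top #: go to q_1, push Y# → (q_1, 111111, Y#)
  read 1, top Y: go to q_1, push ε → (q_1, 11111, #)
  read 1, top #: go to q_1, push Y# → (q_1, 1111, Y#)
  read 1, top Y: go to q_1, push ε → (q_1, 111, #)
  read 1, top #: go to q_1, push Y# → (q_1, 11, Y#)
  read 1, top Y: go to q_1, push ε → (q_1, 1, #)
  read 1, top #: go to q_1, push Y# → (q_1, ε, Y#)
All input consumed in state q_1 with stack Y#.

Y#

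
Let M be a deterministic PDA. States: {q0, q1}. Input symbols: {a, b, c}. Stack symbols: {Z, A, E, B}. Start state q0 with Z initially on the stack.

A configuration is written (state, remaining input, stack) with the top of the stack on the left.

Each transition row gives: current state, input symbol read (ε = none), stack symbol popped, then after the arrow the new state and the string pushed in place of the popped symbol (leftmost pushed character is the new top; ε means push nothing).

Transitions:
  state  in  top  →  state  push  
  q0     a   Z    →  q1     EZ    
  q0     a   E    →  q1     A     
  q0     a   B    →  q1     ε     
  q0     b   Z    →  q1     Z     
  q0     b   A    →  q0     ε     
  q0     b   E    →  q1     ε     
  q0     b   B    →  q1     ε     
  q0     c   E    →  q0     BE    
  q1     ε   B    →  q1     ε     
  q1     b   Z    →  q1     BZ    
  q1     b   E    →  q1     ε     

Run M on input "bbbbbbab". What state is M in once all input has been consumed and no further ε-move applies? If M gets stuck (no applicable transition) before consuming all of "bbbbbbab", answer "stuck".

(q0, bbbbbbab, Z)
  read b, top Z: go to q1, push Z → (q1, bbbbbab, Z)
  read b, top Z: go to q1, push BZ → (q1, bbbbab, BZ)
  ε-move, top B: go to q1, push ε → (q1, bbbbab, Z)
  read b, top Z: go to q1, push BZ → (q1, bbbab, BZ)
  ε-move, top B: go to q1, push ε → (q1, bbbab, Z)
  read b, top Z: go to q1, push BZ → (q1, bbab, BZ)
  ε-move, top B: go to q1, push ε → (q1, bbab, Z)
  read b, top Z: go to q1, push BZ → (q1, bab, BZ)
  ε-move, top B: go to q1, push ε → (q1, bab, Z)
  read b, top Z: go to q1, push BZ → (q1, ab, BZ)
  ε-move, top B: go to q1, push ε → (q1, ab, Z)
No transition for (q1, a, top Z); M blocks with input ab remaining.

stuck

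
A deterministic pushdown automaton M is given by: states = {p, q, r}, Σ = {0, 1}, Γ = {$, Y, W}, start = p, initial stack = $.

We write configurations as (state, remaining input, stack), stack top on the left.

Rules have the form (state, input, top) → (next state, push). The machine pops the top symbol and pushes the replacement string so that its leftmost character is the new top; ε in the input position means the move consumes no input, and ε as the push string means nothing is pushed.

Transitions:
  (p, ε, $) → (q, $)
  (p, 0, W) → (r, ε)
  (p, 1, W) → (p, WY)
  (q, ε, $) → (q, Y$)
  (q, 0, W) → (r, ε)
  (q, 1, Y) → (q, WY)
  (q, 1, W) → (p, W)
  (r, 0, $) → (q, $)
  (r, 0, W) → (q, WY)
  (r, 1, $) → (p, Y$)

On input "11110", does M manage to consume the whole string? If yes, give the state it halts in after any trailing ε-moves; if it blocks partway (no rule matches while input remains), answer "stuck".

r

(p, 11110, $) ⊢ (q, 11110, $) ⊢ (q, 11110, Y$) ⊢ (q, 1110, WY$) ⊢ (p, 110, WY$) ⊢ (p, 10, WYY$) ⊢ (p, 0, WYYY$) ⊢ (r, ε, YYY$)
All input consumed; M is in state r.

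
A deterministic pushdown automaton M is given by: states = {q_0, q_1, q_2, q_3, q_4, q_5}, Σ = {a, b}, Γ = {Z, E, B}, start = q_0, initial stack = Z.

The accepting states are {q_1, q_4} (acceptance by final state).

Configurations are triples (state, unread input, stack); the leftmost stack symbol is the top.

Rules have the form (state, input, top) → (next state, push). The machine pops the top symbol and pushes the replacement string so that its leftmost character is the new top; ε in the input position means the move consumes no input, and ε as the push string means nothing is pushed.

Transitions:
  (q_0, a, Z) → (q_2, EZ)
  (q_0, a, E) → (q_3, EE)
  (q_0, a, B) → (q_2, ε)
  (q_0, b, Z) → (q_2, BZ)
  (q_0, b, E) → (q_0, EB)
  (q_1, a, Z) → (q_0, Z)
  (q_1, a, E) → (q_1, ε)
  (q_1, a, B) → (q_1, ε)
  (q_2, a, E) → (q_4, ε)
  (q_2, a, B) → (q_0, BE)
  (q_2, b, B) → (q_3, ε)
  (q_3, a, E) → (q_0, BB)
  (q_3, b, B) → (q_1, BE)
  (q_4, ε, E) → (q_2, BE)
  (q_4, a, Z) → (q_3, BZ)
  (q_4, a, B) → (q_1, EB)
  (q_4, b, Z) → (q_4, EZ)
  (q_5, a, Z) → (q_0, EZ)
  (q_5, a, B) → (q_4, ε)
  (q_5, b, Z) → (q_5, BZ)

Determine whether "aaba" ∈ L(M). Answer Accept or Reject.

(q_0, aaba, Z) ⊢ (q_2, aba, EZ) ⊢ (q_4, ba, Z) ⊢ (q_4, a, EZ) ⊢ (q_2, a, BEZ) ⊢ (q_0, ε, BEEZ)
All input consumed; state q_0 ∉ F and no further ε-move applies.

Reject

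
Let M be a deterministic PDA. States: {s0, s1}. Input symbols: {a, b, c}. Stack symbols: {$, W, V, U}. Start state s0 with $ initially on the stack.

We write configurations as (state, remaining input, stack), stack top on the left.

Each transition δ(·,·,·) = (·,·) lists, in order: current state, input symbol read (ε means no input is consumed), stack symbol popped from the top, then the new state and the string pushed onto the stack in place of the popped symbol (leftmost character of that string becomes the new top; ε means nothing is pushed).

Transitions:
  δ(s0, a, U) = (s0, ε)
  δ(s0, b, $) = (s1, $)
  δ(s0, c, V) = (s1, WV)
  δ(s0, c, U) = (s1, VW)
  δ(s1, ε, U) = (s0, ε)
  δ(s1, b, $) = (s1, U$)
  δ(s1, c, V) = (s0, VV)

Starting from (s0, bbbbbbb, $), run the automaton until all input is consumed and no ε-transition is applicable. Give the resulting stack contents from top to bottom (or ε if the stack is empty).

$

(s0, bbbbbbb, $) ⊢ (s1, bbbbbb, $) ⊢ (s1, bbbbb, U$) ⊢ (s0, bbbbb, $) ⊢ (s1, bbbb, $) ⊢ (s1, bbb, U$) ⊢ (s0, bbb, $) ⊢ (s1, bb, $) ⊢ (s1, b, U$) ⊢ (s0, b, $) ⊢ (s1, ε, $)
All input consumed in state s1 with stack $.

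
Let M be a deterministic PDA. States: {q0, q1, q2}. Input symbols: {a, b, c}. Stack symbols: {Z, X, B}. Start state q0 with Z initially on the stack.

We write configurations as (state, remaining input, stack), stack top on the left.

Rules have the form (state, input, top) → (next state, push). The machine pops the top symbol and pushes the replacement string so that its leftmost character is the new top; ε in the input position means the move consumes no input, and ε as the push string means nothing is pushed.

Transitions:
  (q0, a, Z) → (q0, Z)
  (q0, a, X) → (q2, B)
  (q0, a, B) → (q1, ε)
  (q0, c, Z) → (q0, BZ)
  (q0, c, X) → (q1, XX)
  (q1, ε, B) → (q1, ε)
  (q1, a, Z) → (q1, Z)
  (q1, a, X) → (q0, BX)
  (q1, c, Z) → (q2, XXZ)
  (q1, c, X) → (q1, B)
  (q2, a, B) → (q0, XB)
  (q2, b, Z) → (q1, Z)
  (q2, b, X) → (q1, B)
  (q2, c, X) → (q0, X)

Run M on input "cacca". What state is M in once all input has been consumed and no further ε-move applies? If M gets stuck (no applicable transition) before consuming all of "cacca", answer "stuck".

q2

(q0, cacca, Z)
  read c, top Z: go to q0, push BZ → (q0, acca, BZ)
  read a, top B: go to q1, push ε → (q1, cca, Z)
  read c, top Z: go to q2, push XXZ → (q2, ca, XXZ)
  read c, top X: go to q0, push X → (q0, a, XXZ)
  read a, top X: go to q2, push B → (q2, ε, BXZ)
All input consumed; M is in state q2.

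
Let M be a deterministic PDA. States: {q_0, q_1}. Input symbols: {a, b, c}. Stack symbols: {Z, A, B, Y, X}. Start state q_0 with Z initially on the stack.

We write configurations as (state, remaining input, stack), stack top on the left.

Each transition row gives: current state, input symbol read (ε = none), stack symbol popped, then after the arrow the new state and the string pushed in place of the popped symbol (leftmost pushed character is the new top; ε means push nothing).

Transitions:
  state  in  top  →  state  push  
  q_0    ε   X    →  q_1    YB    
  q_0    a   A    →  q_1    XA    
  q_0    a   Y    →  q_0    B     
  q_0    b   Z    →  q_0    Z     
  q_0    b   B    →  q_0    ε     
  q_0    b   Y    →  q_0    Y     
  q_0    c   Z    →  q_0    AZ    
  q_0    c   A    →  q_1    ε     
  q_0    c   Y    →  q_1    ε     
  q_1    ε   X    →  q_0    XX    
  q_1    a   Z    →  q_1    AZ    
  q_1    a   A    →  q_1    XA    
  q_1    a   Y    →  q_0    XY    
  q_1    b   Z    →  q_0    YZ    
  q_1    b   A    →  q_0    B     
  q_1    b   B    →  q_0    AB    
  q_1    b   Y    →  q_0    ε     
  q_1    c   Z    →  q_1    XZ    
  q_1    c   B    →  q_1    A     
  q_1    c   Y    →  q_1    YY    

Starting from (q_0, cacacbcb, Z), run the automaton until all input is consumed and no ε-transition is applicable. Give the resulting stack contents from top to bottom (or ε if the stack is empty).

ABYYBXAZ

(q_0, cacacbcb, Z) ⊢ (q_0, acacbcb, AZ) ⊢ (q_1, cacbcb, XAZ) ⊢ (q_0, cacbcb, XXAZ) ⊢ (q_1, cacbcb, YBXAZ) ⊢ (q_1, acbcb, YYBXAZ) ⊢ (q_0, cbcb, XYYBXAZ) ⊢ (q_1, cbcb, YBYYBXAZ) ⊢ (q_1, bcb, YYBYYBXAZ) ⊢ (q_0, cb, YBYYBXAZ) ⊢ (q_1, b, BYYBXAZ) ⊢ (q_0, ε, ABYYBXAZ)
All input consumed in state q_0 with stack ABYYBXAZ.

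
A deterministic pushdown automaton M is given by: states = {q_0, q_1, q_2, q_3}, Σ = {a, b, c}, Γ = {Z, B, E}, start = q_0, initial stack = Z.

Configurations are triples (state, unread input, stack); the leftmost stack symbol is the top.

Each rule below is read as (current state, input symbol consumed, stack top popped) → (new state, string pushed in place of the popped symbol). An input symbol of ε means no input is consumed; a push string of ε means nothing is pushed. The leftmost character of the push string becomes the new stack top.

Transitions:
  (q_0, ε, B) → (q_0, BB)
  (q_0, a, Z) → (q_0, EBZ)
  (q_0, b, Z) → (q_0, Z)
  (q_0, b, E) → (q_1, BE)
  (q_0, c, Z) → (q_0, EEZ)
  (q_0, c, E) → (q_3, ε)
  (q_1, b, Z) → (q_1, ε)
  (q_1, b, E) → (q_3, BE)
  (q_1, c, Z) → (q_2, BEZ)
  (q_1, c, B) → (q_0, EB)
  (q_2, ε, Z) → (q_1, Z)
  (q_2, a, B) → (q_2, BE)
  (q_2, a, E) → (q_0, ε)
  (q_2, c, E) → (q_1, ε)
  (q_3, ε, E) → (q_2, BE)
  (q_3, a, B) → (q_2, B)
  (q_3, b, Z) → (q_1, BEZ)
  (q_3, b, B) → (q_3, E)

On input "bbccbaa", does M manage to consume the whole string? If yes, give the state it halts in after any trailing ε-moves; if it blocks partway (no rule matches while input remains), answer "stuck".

stuck

(q_0, bbccbaa, Z) ⊢ (q_0, bccbaa, Z) ⊢ (q_0, ccbaa, Z) ⊢ (q_0, cbaa, EEZ) ⊢ (q_3, baa, EZ) ⊢ (q_2, baa, BEZ)
No transition for (q_2, b, top B); M blocks with input baa remaining.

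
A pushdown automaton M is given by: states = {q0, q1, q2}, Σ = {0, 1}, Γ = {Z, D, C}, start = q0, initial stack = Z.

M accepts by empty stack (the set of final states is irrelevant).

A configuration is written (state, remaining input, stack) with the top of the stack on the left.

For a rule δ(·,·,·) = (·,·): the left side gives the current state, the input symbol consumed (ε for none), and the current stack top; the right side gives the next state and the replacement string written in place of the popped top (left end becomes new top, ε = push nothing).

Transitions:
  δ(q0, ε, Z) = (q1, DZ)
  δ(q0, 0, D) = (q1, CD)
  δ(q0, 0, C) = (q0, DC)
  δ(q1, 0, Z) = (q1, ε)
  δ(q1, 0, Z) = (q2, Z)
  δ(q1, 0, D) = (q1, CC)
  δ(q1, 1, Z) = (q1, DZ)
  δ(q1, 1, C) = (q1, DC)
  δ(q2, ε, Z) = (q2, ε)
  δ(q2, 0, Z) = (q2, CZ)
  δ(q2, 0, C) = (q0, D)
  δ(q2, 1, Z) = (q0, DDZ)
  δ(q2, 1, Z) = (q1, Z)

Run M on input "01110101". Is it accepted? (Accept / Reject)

Reject

No computation consumes all input and empties the stack.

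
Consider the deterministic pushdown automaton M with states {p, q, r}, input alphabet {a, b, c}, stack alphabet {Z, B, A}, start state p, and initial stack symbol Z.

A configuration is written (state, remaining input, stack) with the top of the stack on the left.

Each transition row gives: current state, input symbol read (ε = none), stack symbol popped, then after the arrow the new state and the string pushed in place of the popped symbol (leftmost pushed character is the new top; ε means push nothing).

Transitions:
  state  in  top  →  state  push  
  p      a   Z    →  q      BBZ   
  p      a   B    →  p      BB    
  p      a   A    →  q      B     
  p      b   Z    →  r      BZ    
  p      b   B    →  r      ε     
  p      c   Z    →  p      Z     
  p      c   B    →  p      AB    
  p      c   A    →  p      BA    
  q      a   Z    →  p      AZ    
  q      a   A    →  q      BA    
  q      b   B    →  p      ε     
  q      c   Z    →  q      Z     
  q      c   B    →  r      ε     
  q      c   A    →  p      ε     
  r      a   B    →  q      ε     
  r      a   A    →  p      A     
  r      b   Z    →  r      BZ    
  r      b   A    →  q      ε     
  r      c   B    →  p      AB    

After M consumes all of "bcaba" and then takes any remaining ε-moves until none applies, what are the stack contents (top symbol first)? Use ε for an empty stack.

(p, bcaba, Z)
  read b, top Z: go to r, push BZ → (r, caba, BZ)
  read c, top B: go to p, push AB → (p, aba, ABZ)
  read a, top A: go to q, push B → (q, ba, BBZ)
  read b, top B: go to p, push ε → (p, a, BZ)
  read a, top B: go to p, push BB → (p, ε, BBZ)
All input consumed in state p with stack BBZ.

BBZ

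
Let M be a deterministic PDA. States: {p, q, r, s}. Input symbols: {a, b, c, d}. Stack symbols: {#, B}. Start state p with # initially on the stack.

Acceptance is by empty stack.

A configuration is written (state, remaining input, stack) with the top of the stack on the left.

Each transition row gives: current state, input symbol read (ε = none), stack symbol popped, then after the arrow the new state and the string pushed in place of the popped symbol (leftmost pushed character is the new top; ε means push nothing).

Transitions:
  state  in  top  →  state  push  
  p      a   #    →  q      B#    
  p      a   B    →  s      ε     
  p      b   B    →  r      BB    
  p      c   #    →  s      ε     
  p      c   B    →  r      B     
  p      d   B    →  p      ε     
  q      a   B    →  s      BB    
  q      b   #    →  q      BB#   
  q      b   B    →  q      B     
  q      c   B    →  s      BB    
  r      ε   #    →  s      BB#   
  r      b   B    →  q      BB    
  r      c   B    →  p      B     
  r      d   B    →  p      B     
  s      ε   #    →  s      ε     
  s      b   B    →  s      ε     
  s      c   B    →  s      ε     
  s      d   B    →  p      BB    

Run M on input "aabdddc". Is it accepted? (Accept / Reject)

(p, aabdddc, #) ⊢ (q, abdddc, B#) ⊢ (s, bdddc, BB#) ⊢ (s, dddc, B#) ⊢ (p, ddc, BB#) ⊢ (p, dc, B#) ⊢ (p, c, #) ⊢ (s, ε, ε)
All input consumed and the stack is empty.

Accept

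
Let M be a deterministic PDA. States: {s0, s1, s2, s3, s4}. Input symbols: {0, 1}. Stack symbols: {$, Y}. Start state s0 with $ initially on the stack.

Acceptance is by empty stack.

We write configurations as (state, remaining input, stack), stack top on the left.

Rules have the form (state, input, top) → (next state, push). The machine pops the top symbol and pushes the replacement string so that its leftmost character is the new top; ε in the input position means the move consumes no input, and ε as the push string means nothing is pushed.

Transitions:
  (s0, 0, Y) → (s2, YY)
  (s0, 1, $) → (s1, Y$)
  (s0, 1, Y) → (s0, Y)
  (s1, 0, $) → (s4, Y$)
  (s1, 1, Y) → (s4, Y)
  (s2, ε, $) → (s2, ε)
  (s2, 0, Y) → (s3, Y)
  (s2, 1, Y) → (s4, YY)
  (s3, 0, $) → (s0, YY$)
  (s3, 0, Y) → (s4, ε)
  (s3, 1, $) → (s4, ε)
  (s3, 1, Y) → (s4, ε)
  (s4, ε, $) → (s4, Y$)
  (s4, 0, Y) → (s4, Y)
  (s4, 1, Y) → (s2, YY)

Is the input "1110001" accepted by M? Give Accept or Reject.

Reject

(s0, 1110001, $)
  read 1, top $: go to s1, push Y$ → (s1, 110001, Y$)
  read 1, top Y: go to s4, push Y → (s4, 10001, Y$)
  read 1, top Y: go to s2, push YY → (s2, 0001, YY$)
  read 0, top Y: go to s3, push Y → (s3, 001, YY$)
  read 0, top Y: go to s4, push ε → (s4, 01, Y$)
  read 0, top Y: go to s4, push Y → (s4, 1, Y$)
  read 1, top Y: go to s2, push YY → (s2, ε, YY$)
All input consumed; stack is YY$, not empty, and no further ε-move applies.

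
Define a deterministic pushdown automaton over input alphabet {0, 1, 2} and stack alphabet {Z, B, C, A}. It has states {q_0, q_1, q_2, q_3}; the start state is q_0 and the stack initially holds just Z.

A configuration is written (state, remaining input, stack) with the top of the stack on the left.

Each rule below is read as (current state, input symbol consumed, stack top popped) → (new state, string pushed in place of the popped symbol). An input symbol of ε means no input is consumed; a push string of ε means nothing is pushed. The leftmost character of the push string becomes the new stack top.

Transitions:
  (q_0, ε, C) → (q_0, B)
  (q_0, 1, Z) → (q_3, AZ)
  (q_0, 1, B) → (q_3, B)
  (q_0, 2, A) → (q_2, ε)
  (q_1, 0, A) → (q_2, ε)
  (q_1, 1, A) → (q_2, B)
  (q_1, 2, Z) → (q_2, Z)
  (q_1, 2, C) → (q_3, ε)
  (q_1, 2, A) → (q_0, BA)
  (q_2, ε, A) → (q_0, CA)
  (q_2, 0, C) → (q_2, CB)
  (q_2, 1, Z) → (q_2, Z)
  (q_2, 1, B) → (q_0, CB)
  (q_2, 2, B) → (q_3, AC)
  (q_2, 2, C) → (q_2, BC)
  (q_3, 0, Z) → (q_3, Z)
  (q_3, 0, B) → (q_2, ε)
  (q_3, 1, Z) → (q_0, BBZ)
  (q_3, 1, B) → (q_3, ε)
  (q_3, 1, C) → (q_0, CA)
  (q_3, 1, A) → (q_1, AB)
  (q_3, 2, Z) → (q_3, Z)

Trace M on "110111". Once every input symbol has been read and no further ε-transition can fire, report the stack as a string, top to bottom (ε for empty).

(q_0, 110111, Z) ⊢ (q_3, 10111, AZ) ⊢ (q_1, 0111, ABZ) ⊢ (q_2, 111, BZ) ⊢ (q_0, 11, CBZ) ⊢ (q_0, 11, BBZ) ⊢ (q_3, 1, BBZ) ⊢ (q_3, ε, BZ)
All input consumed in state q_3 with stack BZ.

BZ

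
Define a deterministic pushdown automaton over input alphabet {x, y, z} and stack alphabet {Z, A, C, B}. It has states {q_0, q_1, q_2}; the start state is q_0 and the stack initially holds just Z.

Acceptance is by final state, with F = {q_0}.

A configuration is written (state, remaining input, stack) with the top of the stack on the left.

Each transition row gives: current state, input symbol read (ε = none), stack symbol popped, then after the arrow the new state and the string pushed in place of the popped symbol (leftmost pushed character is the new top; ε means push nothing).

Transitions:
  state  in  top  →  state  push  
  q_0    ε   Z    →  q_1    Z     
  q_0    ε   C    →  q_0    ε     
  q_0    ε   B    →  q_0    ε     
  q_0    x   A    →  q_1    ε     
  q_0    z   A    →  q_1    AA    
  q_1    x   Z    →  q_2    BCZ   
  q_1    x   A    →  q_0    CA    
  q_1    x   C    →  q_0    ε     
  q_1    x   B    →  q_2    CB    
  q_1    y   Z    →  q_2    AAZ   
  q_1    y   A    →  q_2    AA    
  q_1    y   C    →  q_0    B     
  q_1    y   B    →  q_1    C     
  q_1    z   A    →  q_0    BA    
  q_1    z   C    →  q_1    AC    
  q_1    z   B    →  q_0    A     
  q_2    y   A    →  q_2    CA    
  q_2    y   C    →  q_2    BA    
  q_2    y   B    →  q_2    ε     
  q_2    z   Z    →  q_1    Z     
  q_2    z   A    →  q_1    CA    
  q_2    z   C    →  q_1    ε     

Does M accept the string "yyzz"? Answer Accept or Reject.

(q_0, yyzz, Z)
  ε-move, top Z: go to q_1, push Z → (q_1, yyzz, Z)
  read y, top Z: go to q_2, push AAZ → (q_2, yzz, AAZ)
  read y, top A: go to q_2, push CA → (q_2, zz, CAAZ)
  read z, top C: go to q_1, push ε → (q_1, z, AAZ)
  read z, top A: go to q_0, push BA → (q_0, ε, BAAZ)
All input consumed; state q_0 ∈ F.

Accept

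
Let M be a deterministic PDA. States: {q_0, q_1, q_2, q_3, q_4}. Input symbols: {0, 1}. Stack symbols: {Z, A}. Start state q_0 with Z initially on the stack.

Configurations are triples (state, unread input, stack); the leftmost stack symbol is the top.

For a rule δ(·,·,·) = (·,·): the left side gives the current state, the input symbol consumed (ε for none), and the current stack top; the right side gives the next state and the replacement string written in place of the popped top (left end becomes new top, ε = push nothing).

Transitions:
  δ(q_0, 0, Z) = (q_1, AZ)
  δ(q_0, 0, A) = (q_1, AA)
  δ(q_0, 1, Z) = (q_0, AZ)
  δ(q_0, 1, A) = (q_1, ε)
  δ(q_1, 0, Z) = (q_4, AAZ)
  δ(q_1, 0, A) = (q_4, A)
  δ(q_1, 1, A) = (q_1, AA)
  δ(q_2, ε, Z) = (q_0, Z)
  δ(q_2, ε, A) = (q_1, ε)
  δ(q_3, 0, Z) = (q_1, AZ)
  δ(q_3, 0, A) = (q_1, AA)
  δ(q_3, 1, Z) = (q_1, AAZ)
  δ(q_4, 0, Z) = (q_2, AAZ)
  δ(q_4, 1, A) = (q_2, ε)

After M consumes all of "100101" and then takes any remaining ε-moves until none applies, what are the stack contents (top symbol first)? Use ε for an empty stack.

Z

(q_0, 100101, Z)
  read 1, top Z: go to q_0, push AZ → (q_0, 00101, AZ)
  read 0, top A: go to q_1, push AA → (q_1, 0101, AAZ)
  read 0, top A: go to q_4, push A → (q_4, 101, AAZ)
  read 1, top A: go to q_2, push ε → (q_2, 01, AZ)
  ε-move, top A: go to q_1, push ε → (q_1, 01, Z)
  read 0, top Z: go to q_4, push AAZ → (q_4, 1, AAZ)
  read 1, top A: go to q_2, push ε → (q_2, ε, AZ)
  ε-move, top A: go to q_1, push ε → (q_1, ε, Z)
All input consumed in state q_1 with stack Z.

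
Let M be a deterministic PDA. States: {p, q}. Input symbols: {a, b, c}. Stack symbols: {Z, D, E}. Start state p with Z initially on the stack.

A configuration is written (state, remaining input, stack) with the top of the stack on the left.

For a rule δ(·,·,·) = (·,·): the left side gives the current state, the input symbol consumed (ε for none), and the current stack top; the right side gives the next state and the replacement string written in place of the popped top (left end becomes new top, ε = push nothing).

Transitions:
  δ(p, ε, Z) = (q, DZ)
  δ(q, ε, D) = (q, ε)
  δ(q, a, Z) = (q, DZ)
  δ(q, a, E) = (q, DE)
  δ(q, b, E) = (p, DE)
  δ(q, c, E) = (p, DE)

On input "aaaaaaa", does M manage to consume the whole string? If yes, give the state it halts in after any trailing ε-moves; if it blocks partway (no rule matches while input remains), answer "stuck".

q

(p, aaaaaaa, Z) ⊢ (q, aaaaaaa, DZ) ⊢ (q, aaaaaaa, Z) ⊢ (q, aaaaaa, DZ) ⊢ (q, aaaaaa, Z) ⊢ (q, aaaaa, DZ) ⊢ (q, aaaaa, Z) ⊢ (q, aaaa, DZ) ⊢ (q, aaaa, Z) ⊢ (q, aaa, DZ) ⊢ (q, aaa, Z) ⊢ (q, aa, DZ) ⊢ (q, aa, Z) ⊢ (q, a, DZ) ⊢ (q, a, Z) ⊢ (q, ε, DZ) ⊢ (q, ε, Z)
All input consumed; M is in state q.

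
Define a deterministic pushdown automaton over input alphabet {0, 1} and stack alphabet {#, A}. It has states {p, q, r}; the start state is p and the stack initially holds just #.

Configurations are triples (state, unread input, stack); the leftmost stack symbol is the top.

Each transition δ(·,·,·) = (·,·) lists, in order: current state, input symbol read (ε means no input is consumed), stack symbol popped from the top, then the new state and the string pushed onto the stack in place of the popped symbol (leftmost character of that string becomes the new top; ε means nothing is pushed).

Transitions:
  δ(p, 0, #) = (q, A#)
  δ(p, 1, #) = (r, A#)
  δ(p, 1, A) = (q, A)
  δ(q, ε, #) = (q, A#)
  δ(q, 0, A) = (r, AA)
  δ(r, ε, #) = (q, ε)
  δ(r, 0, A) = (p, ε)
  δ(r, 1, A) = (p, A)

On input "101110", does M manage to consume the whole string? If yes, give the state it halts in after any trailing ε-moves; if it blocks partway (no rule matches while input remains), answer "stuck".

(p, 101110, #)
  read 1, top #: go to r, push A# → (r, 01110, A#)
  read 0, top A: go to p, push ε → (p, 1110, #)
  read 1, top #: go to r, push A# → (r, 110, A#)
  read 1, top A: go to p, push A → (p, 10, A#)
  read 1, top A: go to q, push A → (q, 0, A#)
  read 0, top A: go to r, push AA → (r, ε, AA#)
All input consumed; M is in state r.

r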